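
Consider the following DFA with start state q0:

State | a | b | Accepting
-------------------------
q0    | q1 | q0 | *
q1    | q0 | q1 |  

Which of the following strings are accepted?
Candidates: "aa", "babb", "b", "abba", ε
"aa": q0 → q1 → q0; q0 is accepting → accepted
"babb": q0 → q0 → q1 → q1 → q1; q1 is not accepting → rejected
"b": q0 → q0; q0 is accepting → accepted
"abba": q0 → q1 → q1 → q1 → q0; q0 is accepting → accepted
ε: q0; q0 is accepting → accepted

Final answer: "aa", "b", "abba", ε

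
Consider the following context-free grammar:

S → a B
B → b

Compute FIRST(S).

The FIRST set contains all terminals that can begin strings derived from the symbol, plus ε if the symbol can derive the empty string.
S has the single production S → a B, whose right-hand side begins with the terminal a. So FIRST(S) = {a}.

Final answer: {a}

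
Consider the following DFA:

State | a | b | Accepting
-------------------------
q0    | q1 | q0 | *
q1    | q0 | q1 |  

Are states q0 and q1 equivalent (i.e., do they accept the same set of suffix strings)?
Try the suffix ε (the empty string).
From q0: q0 — accepting.
From q1: q1 — not accepting.
The two states disagree on this suffix, so they are not equivalent.

Final answer: No. Distinguishing string: ε (the empty string) - accepted from q0 but not from q1.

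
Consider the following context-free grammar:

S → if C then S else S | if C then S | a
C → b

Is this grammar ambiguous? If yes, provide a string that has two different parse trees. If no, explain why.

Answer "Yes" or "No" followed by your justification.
The 'dangling else' can attach to either if. Two leftmost derivations of  if b then if b then a else a:
  (1) S ⇒ if C then S else S ⇒ if b then S else S ⇒ if b then if C then S else S ⇒ if b then if b then S else S ⇒ if b then if b then a else S ⇒ if b then if b then a else a   (else belongs to the outer if)
  (2) S ⇒ if C then S ⇒ if b then S ⇒ if b then if C then S else S ⇒ if b then if b then S else S ⇒ if b then if b then a else S ⇒ if b then if b then a else a   (else belongs to the inner if)
Two distinct parse trees for the same string, so the grammar is ambiguous.

Final answer: Yes - the string 'if b then if b then a else a' has two distinct leftmost derivations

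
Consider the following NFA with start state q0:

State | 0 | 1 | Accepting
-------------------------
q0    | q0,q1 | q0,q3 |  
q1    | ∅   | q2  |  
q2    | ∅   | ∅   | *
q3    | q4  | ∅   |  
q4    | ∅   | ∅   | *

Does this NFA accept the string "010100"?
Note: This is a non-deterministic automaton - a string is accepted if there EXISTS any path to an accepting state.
Track the set of states the NFA could be in: start {q0}
Read '0': {q0} → {q0, q1}
Read '1': {q0, q1} → {q0, q2, q3}
Read '0': {q0, q2, q3} → {q0, q1, q4}
Read '1': {q0, q1, q4} → {q0, q2, q3}
Read '0': {q0, q2, q3} → {q0, q1, q4}
Read '0': {q0, q1, q4} → {q0, q1}
Final set {q0, q1} contains no accepting state → rejected.

Final answer: No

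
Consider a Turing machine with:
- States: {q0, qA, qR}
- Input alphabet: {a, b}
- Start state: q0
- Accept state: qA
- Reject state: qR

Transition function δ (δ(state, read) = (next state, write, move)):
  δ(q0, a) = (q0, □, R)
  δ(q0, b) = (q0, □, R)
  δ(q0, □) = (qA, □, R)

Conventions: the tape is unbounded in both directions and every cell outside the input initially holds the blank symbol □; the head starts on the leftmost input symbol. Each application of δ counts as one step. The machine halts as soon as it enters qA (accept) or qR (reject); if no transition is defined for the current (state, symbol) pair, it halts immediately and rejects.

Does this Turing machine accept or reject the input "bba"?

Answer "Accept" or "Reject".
Step 0: [q0]bba (head at position 0)
Step 1: δ(q0, b) = (q0, □, R)  ⊢  □[q0]ba (head at position 1)
Step 2: δ(q0, b) = (q0, □, R)  ⊢  □□[q0]a (head at position 2)
Step 3: δ(q0, a) = (q0, □, R)  ⊢  □□□[q0]□ (head at position 3)
Step 4: δ(q0, □) = (qA, □, R)  ⊢  □□□□[qA]□ (head at position 4)
The machine is in qA, so it halts and accepts.

Final answer: Accept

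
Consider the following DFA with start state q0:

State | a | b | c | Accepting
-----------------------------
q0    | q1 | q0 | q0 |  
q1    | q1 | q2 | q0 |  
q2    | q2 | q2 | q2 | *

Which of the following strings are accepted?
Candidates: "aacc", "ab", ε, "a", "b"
"aacc": q0 → q1 → q1 → q0 → q0; q0 is not accepting → rejected
"ab": q0 → q1 → q2; q2 is accepting → accepted
ε: q0; q0 is not accepting → rejected
"a": q0 → q1; q1 is not accepting → rejected
"b": q0 → q0; q0 is not accepting → rejected

Final answer: "ab"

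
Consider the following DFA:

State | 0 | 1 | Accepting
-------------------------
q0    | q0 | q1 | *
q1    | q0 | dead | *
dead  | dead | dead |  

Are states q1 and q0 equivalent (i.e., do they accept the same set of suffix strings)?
Try the suffix "1".
From q1: q1 → dead — not accepting.
From q0: q0 → q1 — accepting.
The two states disagree on this suffix, so they are not equivalent.

Final answer: No. Distinguishing string: "1" - accepted from q0 but not from q1.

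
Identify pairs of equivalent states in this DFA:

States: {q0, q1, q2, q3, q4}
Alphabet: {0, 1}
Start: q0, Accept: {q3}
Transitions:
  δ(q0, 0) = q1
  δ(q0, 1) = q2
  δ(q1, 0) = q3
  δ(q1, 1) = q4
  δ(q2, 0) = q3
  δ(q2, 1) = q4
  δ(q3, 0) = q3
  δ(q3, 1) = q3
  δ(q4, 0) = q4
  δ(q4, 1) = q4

Using the table-filling algorithm:
Round 0 – mark pairs where exactly one state is accepting: (q0,q3), (q1,q3), (q2,q3), (q3,q4)
Round 1 – newly marked: (q0,q1) [on 0: q1 vs q3, already marked]; (q0,q2) [on 0: q1 vs q3, already marked]; (q1,q4) [on 0: q3 vs q4, already marked]; (q2,q4) [on 0: q3 vs q4, already marked]
Round 2 – newly marked: (q0,q4) [on 0: q1 vs q4, already marked]
No further pairs can be marked.
(q1, q2) unmarked: δ(q1,0)=q3, δ(q2,0)=q3; δ(q1,1)=q4, δ(q2,1)=q4 → equivalent
Equivalent pairs: (q1, q2)

Final answer: Equivalent pairs: (q1, q2)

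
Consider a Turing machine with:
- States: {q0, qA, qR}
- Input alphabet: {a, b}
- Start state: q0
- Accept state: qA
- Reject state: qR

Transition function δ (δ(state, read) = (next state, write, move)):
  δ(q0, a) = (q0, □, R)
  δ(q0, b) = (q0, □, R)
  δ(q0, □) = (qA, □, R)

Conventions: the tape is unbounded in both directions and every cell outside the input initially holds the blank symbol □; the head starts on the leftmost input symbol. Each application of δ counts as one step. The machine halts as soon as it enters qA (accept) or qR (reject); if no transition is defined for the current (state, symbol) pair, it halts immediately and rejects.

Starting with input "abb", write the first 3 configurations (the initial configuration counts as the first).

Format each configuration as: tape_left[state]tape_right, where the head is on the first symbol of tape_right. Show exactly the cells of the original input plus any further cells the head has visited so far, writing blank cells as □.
Step 0: [q0]abb (head at position 0)
Step 1: δ(q0, a) = (q0, □, R)  ⊢  □[q0]bb (head at position 1)
Step 2: δ(q0, b) = (q0, □, R)  ⊢  □□[q0]b (head at position 2)

Final answer: [q0]abb ⊢ □[q0]bb ⊢ □□[q0]b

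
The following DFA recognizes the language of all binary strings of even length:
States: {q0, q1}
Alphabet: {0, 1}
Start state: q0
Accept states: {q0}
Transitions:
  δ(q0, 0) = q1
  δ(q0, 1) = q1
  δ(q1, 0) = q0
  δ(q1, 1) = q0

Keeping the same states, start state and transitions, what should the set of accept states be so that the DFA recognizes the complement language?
The DFA is complete (every state has a transition on every symbol), so the complement
is recognized by the same DFA with accepting and non-accepting states swapped.
Original accept states: {q0}
Complement accept states = All states - Original accept states
= {q0, q1} - {q0}
= {q1}
Complement language: strings of ODD length

Final answer: {q1}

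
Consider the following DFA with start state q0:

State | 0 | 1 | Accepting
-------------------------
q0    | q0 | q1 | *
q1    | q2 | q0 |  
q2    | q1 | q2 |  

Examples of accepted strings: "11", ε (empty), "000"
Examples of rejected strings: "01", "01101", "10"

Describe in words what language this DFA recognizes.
binary numbers divisible by 3 (treating the string as a binary integer; leading zeros allowed, the empty string counts as 0)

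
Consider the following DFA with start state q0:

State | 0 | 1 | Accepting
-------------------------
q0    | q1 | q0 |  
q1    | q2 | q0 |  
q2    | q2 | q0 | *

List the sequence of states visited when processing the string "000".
q0 → q1 → q2 → q2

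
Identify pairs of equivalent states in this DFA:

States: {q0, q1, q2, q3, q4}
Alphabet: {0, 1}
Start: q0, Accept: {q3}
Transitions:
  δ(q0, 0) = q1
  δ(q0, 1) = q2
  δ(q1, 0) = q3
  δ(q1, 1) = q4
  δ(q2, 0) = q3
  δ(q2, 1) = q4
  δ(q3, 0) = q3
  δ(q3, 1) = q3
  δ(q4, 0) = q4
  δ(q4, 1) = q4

Using the table-filling algorithm:
Round 0 – mark pairs where exactly one state is accepting: (q0,q3), (q1,q3), (q2,q3), (q3,q4)
Round 1 – newly marked: (q0,q1) [on 0: q1 vs q3, already marked]; (q0,q2) [on 0: q1 vs q3, already marked]; (q1,q4) [on 0: q3 vs q4, already marked]; (q2,q4) [on 0: q3 vs q4, already marked]
Round 2 – newly marked: (q0,q4) [on 0: q1 vs q4, already marked]
No further pairs can be marked.
(q1, q2) unmarked: δ(q1,0)=q3, δ(q2,0)=q3; δ(q1,1)=q4, δ(q2,1)=q4 → equivalent
Equivalent pairs: (q1, q2)

Final answer: Equivalent pairs: (q1, q2)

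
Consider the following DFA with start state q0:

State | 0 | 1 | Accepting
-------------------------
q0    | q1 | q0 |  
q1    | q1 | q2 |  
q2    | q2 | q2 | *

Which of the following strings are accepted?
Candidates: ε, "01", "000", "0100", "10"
ε: q0; q0 is not accepting → rejected
"01": q0 → q1 → q2; q2 is accepting → accepted
"000": q0 → q1 → q1 → q1; q1 is not accepting → rejected
"0100": q0 → q1 → q2 → q2 → q2; q2 is accepting → accepted
"10": q0 → q0 → q1; q1 is not accepting → rejected

Final answer: "01", "0100"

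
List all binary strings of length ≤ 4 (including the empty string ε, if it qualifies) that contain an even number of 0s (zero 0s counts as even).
Checking every binary string of length 0 to 4:
  Length 0: accepted: ε | rejected: (none)
  Length 1: accepted: 1 | rejected: 0
  Length 2: accepted: 00, 11 | rejected: 01, 10
  Length 3: accepted: 001, 010, 100, 111 | rejected: 000, 011, 101, 110
  Length 4: accepted: 0000, 0011, 0101, 0110, 1001, 1010, 1100, 1111 | rejected: 0001, 0010, 0100, 0111, 1000, 1011, 1101, 1110
Total: 16 string(s).

Final answer: ε, 1, 00, 11, 001, 010, 100, 111, 0000, 0011, 0101, 0110, 1001, 1010, 1100, 1111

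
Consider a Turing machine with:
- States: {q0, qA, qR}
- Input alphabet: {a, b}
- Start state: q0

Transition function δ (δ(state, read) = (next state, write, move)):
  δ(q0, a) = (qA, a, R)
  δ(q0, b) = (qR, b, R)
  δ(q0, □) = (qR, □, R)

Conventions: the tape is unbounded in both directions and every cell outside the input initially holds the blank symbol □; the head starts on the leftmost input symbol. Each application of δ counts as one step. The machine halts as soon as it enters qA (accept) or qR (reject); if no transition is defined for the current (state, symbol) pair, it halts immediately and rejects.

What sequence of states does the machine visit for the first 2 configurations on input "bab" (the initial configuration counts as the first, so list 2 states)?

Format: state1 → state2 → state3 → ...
Step 0: [q0]bab (head at position 0)
Step 1: δ(q0, b) = (qR, b, R)  ⊢  b[qR]ab (head at position 1)
Reading off the states of these 2 configurations: q0 → qR

Final answer: q0 → qR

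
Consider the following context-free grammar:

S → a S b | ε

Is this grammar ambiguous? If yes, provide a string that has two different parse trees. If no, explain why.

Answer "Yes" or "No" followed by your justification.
At every step exactly one production applies: if the remaining string to generate is non-empty it starts with a and ends with b, forcing S → a S b; if it is empty, S → ε is forced. Hence each string a^n b^n has exactly one derivation (S → a S b applied n times, then S → ε) and one parse tree.

Final answer: No - the grammar is unambiguous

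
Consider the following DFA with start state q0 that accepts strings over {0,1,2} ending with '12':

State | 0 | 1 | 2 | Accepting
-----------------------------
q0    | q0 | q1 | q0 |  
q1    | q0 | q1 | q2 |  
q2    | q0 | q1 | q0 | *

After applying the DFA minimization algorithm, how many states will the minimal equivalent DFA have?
All 3 states are reachable from q0, so none can be removed as unreachable.
Table-filling: first mark every (accepting, non-accepting) pair as distinguishable (accepting: {q2}; non-accepting: {q0, q1}).
Round 1: (q0, q1) on '2' go to q0 and q2, already distinguishable → mark.
Every pair of states is distinguishable, so the DFA is already minimal.
Equivalence classes: {q0}, {q1}, {q2} → 3 states.

Final answer: 3 states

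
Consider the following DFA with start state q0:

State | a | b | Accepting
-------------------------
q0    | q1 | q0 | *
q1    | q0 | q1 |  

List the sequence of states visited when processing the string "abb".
q0 → q1 → q1 → q1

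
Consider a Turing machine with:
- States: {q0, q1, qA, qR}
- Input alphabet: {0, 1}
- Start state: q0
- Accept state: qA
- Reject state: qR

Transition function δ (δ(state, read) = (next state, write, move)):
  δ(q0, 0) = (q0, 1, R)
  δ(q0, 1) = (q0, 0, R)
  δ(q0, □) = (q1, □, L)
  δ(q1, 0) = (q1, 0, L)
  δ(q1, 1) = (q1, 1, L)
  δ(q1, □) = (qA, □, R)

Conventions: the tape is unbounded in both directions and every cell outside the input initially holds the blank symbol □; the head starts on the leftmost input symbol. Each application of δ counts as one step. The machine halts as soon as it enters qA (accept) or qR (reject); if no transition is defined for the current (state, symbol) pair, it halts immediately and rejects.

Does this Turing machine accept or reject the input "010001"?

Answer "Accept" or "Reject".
Step 0: [q0]010001 (head at position 0)
Step 1: δ(q0, 0) = (q0, 1, R)  ⊢  1[q0]10001 (head at position 1)
Step 2: δ(q0, 1) = (q0, 0, R)  ⊢  10[q0]0001 (head at position 2)
Step 3: δ(q0, 0) = (q0, 1, R)  ⊢  101[q0]001 (head at position 3)
Step 4: δ(q0, 0) = (q0, 1, R)  ⊢  1011[q0]01 (head at position 4)
Step 5: δ(q0, 0) = (q0, 1, R)  ⊢  10111[q0]1 (head at position 5)
Step 6: δ(q0, 1) = (q0, 0, R)  ⊢  101110[q0]□ (head at position 6)
Step 7: δ(q0, □) = (q1, □, L)  ⊢  10111[q1]0□ (head at position 5)
Step 8: δ(q1, 0) = (q1, 0, L)  ⊢  1011[q1]10□ (head at position 4)
Step 9: δ(q1, 1) = (q1, 1, L)  ⊢  101[q1]110□ (head at position 3)
Step 10: δ(q1, 1) = (q1, 1, L)  ⊢  10[q1]1110□ (head at position 2)
Step 11: δ(q1, 1) = (q1, 1, L)  ⊢  1[q1]01110□ (head at position 1)
Step 12: δ(q1, 0) = (q1, 0, L)  ⊢  [q1]101110□ (head at position 0)
Step 13: δ(q1, 1) = (q1, 1, L)  ⊢  [q1]□101110□ (head at position -1)
Step 14: δ(q1, □) = (qA, □, R)  ⊢  □[qA]101110□ (head at position 0)
The machine is in qA, so it halts and accepts.

Final answer: Accept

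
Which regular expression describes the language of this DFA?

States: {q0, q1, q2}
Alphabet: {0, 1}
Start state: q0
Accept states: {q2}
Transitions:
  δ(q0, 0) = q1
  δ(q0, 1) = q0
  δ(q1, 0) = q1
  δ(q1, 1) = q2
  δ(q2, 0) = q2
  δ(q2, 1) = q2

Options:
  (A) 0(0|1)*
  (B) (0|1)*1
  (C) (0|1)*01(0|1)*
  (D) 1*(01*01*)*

Testing sample strings against the DFA:
  '1101' -> accepted
  '000' -> rejected
  '010' -> accepted
  '100' -> rejected
Checking each option for a counterexample:
  (A) 0(0|1)*: '0' is rejected by the DFA but matches the regex → eliminated
  (B) (0|1)*1: '1' is rejected by the DFA but matches the regex → eliminated
  (C) (0|1)*01(0|1)*: agrees with the DFA on all strings of length ≤ 4
  (D) 1*(01*01*)*: ε is rejected by the DFA but matches the regex → eliminated
Only (C) (0|1)*01(0|1)* is consistent with the DFA.

Final answer: (C) (0|1)*01(0|1)*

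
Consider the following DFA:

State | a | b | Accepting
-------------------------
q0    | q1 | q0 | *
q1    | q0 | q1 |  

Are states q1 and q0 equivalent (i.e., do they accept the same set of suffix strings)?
Try the suffix ε (the empty string).
From q1: q1 — not accepting.
From q0: q0 — accepting.
The two states disagree on this suffix, so they are not equivalent.

Final answer: No. Distinguishing string: ε (the empty string) - accepted from q0 but not from q1.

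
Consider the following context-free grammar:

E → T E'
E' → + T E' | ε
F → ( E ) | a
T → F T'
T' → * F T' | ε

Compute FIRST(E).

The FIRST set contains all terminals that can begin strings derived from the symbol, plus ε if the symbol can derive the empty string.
FIRST(F): F → ( E ) contributes '(' and F → a contributes 'a', so FIRST(F) = {(, a}. F is not nullable.
FIRST(T): T → F T' begins with F, and F is not nullable, so FIRST(T) = FIRST(F) = {(, a}.
FIRST(E): E → T E' begins with T, and T is not nullable, so FIRST(E) = FIRST(T) = {(, a}.

Final answer: {(, a}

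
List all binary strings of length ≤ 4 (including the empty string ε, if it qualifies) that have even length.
Checking every binary string of length 0 to 4:
  Length 0: accepted: ε | rejected: (none)
  Length 1: accepted: (none) | rejected: 0, 1
  Length 2: accepted: 00, 01, 10, 11 | rejected: (none)
  Length 3: accepted: (none) | rejected: 000, 001, 010, 011, 100, 101, 110, 111
  Length 4: accepted: 0000, 0001, 0010, 0011, 0100, 0101, 0110, 0111, 1000, 1001, 1010, 1011, 1100, 1101, 1110, 1111 | rejected: (none)
Total: 21 string(s).

Final answer: ε, 00, 01, 10, 11, 0000, 0001, 0010, 0011, 0100, 0101, 0110, 0111, 1000, 1001, 1010, 1011, 1100, 1101, 1110, 1111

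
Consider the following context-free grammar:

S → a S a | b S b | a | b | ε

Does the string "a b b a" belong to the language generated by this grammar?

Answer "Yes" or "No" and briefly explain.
A derivation exists: S ⇒ a S a ⇒ a b S b a ⇒ a b b a (using S → a S a, S → b S b, then S → ε).

Final answer: Yes - a valid derivation exists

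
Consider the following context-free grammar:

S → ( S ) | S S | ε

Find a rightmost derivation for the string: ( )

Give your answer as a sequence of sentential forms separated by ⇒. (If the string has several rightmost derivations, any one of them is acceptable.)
Start with S.
Step 1: the rightmost non-terminal is S; apply S → ( S ):  ( S )
Step 2: the rightmost non-terminal is S; apply S → ε:  ( )

Final answer: S ⇒ ( S ) ⇒ ( )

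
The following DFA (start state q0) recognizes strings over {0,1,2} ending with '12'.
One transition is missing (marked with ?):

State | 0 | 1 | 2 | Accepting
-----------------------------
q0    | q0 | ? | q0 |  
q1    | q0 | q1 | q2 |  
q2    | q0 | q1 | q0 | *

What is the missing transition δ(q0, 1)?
q1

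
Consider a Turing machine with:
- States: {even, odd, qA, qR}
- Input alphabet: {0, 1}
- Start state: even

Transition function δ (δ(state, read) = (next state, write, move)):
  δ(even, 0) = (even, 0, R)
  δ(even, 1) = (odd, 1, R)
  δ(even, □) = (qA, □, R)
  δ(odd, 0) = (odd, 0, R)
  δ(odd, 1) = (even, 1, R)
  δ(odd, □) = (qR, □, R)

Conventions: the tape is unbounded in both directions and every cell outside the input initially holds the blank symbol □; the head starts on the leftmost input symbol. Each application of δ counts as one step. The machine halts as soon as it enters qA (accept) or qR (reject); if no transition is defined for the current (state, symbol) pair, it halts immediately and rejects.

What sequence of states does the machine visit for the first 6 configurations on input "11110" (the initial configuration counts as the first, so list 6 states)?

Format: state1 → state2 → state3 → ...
Step 0: [even]11110 (head at position 0)
Step 1: δ(even, 1) = (odd, 1, R)  ⊢  1[odd]1110 (head at position 1)
Step 2: δ(odd, 1) = (even, 1, R)  ⊢  11[even]110 (head at position 2)
Step 3: δ(even, 1) = (odd, 1, R)  ⊢  111[odd]10 (head at position 3)
Step 4: δ(odd, 1) = (even, 1, R)  ⊢  1111[even]0 (head at position 4)
Step 5: δ(even, 0) = (even, 0, R)  ⊢  11110[even]□ (head at position 5)
Reading off the states of these 6 configurations: even → odd → even → odd → even → even

Final answer: even → odd → even → odd → even → even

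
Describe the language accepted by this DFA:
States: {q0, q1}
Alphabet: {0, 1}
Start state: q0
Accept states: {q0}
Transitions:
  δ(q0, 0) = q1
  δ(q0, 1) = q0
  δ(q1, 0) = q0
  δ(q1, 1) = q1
Analyzing the DFA structure:
Start state: q0
Accept states: {q0}
Interpreting what each state remembers (checking against the transitions):
  q0: an even number of 0s has been read so far
  q1: an odd number of 0s has been read so far
  δ(q0, 0): in q0 (an even number of 0s has been read so far), after reading 0 we have: an odd number of 0s has been read so far → q1
  δ(q0, 1): in q0 (an even number of 0s has been read so far), after reading 1 we have: an even number of 0s has been read so far → q0
  δ(q1, 0): in q1 (an odd number of 0s has been read so far), after reading 0 we have: an even number of 0s has been read so far → q0
  δ(q1, 1): in q1 (an odd number of 0s has been read so far), after reading 1 we have: an odd number of 0s has been read so far → q1
A string is accepted iff it ends in {q0}, i.e. an even number of 0s has been read so far.
Language: All binary strings with an even number of 0s

Final answer: All binary strings with an even number of 0s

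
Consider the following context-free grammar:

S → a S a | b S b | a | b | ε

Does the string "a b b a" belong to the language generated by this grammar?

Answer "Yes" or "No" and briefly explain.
A derivation exists: S ⇒ a S a ⇒ a b S b a ⇒ a b b a (using S → a S a, S → b S b, then S → ε).

Final answer: Yes - a valid derivation exists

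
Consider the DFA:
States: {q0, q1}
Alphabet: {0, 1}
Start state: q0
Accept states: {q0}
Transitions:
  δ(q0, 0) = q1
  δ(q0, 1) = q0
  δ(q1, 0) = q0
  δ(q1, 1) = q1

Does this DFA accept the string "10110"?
Processing string "10110":
  q0 --1--> q0
  q0 --0--> q1
  q1 --1--> q1
  q1 --1--> q1
  q1 --0--> q0
Final state: q0
Accept states: {q0}
q0 is an accept state, so the string is accepted.

Final answer: Yes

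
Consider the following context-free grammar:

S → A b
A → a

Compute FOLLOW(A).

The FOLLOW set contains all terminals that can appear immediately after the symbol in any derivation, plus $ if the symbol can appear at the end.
A occurs only in S → A b, where it is immediately followed by the terminal b. So FOLLOW(A) = {b}.

Final answer: {b}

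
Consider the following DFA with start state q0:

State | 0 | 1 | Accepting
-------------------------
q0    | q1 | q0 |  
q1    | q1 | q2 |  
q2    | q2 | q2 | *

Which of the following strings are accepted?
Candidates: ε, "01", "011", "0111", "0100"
ε: q0; q0 is not accepting → rejected
"01": q0 → q1 → q2; q2 is accepting → accepted
"011": q0 → q1 → q2 → q2; q2 is accepting → accepted
"0111": q0 → q1 → q2 → q2 → q2; q2 is accepting → accepted
"0100": q0 → q1 → q2 → q2 → q2; q2 is accepting → accepted

Final answer: "01", "011", "0111", "0100"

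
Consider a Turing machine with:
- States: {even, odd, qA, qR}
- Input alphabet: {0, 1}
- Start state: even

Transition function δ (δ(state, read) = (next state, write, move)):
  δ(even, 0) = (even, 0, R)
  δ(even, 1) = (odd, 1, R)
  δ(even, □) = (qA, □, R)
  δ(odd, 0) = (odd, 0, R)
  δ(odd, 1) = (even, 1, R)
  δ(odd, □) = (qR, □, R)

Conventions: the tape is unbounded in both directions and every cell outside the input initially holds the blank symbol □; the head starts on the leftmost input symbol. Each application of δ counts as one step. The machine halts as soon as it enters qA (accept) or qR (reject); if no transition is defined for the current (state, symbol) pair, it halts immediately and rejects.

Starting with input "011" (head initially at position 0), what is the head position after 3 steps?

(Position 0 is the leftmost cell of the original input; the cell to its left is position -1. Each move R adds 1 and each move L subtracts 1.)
Step 0: [even]011 (head at position 0)
Step 1: δ(even, 0) = (even, 0, R)  ⊢  0[even]11 (head at position 1)
Step 2: δ(even, 1) = (odd, 1, R)  ⊢  01[odd]1 (head at position 2)
Step 3: δ(odd, 1) = (even, 1, R)  ⊢  011[even]□ (head at position 3)
Head position after 3 steps: 3

Final answer: Position 3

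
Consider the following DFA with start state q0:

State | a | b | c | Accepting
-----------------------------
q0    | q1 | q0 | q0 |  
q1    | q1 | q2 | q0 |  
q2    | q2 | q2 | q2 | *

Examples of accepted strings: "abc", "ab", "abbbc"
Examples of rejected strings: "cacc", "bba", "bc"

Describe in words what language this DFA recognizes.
strings over {a,b,c} containing 'ab' as substring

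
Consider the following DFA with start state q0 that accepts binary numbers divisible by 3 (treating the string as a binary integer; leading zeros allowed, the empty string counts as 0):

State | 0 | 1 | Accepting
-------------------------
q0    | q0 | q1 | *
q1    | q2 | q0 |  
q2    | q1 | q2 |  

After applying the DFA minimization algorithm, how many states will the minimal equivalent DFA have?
All 3 states are reachable from q0, so none can be removed as unreachable.
Table-filling: first mark every (accepting, non-accepting) pair as distinguishable (accepting: {q0}; non-accepting: {q1, q2}).
Round 1: (q1, q2) on '1' go to q0 and q2, already distinguishable → mark.
Every pair of states is distinguishable, so the DFA is already minimal.
Equivalence classes: {q0}, {q1}, {q2} → 3 states.

Final answer: 3 states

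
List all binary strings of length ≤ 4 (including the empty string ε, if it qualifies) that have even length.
Checking every binary string of length 0 to 4:
  Length 0: accepted: ε | rejected: (none)
  Length 1: accepted: (none) | rejected: 0, 1
  Length 2: accepted: 00, 01, 10, 11 | rejected: (none)
  Length 3: accepted: (none) | rejected: 000, 001, 010, 011, 100, 101, 110, 111
  Length 4: accepted: 0000, 0001, 0010, 0011, 0100, 0101, 0110, 0111, 1000, 1001, 1010, 1011, 1100, 1101, 1110, 1111 | rejected: (none)
Total: 21 string(s).

Final answer: ε, 00, 01, 10, 11, 0000, 0001, 0010, 0011, 0100, 0101, 0110, 0111, 1000, 1001, 1010, 1011, 1100, 1101, 1110, 1111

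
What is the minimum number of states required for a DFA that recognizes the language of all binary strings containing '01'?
Language: binary strings containing '01'
Lower bound (Myhill–Nerode): the prefixes ε, 0, 01 are pairwise distinguishable:
  ε vs 01: suffix ε distinguishes them (ε is rejected, 01 is accepted)
  0 vs 01: suffix ε distinguishes them (0 is rejected, 01 is accepted)
  ε vs 0: suffix 1 distinguishes them (ε·1 = 1 is rejected, 0·1 = 01 is accepted)
So any DFA needs at least 3 states.
Upper bound: a DFA with 3 states exists (one state per class above: 'no progress', 'last symbol 0', and 'seen 01' (accepting sink)).
Minimum states: 3

Final answer: 3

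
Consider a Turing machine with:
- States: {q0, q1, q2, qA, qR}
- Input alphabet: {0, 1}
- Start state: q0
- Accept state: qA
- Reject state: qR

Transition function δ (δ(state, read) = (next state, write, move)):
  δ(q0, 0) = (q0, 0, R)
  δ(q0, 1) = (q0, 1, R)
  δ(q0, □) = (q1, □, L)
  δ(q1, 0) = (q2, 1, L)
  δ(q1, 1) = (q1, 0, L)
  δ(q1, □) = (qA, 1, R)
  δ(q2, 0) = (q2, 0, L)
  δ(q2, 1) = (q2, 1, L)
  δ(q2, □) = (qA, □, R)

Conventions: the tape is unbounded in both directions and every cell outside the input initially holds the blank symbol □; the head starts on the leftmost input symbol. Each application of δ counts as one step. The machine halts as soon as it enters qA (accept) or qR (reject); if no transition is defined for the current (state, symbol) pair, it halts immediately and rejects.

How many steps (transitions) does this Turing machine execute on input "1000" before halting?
Step 0: [q0]1000 (head at position 0)
Step 1: δ(q0, 1) = (q0, 1, R)  ⊢  1[q0]000 (head at position 1)
Step 2: δ(q0, 0) = (q0, 0, R)  ⊢  10[q0]00 (head at position 2)
Step 3: δ(q0, 0) = (q0, 0, R)  ⊢  100[q0]0 (head at position 3)
Step 4: δ(q0, 0) = (q0, 0, R)  ⊢  1000[q0]□ (head at position 4)
Step 5: δ(q0, □) = (q1, □, L)  ⊢  100[q1]0□ (head at position 3)
Step 6: δ(q1, 0) = (q2, 1, L)  ⊢  10[q2]01□ (head at position 2)
Step 7: δ(q2, 0) = (q2, 0, L)  ⊢  1[q2]001□ (head at position 1)
Step 8: δ(q2, 0) = (q2, 0, L)  ⊢  [q2]1001□ (head at position 0)
Step 9: δ(q2, 1) = (q2, 1, L)  ⊢  [q2]□1001□ (head at position -1)
Step 10: δ(q2, □) = (qA, □, R)  ⊢  □[qA]1001□ (head at position 0)
The machine is in qA, so it halts and accepts.
Number of transitions executed: 10.

Final answer: 10 steps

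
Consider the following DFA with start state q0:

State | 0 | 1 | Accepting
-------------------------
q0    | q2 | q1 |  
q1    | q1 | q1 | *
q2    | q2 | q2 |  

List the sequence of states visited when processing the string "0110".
q0 → q2 → q2 → q2 → q2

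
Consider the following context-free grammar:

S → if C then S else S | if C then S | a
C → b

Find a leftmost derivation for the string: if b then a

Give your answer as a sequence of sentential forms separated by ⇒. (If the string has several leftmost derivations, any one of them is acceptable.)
Start with S.
Step 1: the leftmost non-terminal is S; apply S → if C then S:  if C then S
Step 2: the leftmost non-terminal is C; apply C → b:  if b then S
Step 3: the leftmost non-terminal is S; apply S → a:  if b then a

Final answer: S ⇒ if C then S ⇒ if b then S ⇒ if b then a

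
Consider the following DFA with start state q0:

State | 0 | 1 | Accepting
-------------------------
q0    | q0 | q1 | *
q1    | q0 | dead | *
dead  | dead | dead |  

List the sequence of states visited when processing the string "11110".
q0 → q1 → dead → dead → dead → dead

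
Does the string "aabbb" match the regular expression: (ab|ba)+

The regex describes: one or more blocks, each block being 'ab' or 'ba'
No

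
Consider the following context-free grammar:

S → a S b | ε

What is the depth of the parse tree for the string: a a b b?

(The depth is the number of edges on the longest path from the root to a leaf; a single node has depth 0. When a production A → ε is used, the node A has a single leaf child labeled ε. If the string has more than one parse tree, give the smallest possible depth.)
The only parse tree applies S → a S b 2 times (once per matching a…b pair) and then S → ε.
The S nodes sit at depths 0, 1, …, 2; the innermost S (depth 2) has the single child ε at depth 3.
The terminal leaves a, b are at depths 1..2, so the longest root-to-leaf path is S → S → … → S → ε with 3 edges.
Depth = 3.

Final answer: 3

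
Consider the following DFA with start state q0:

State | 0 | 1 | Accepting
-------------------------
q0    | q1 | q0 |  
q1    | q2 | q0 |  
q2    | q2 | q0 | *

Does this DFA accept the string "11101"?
Start in q0.
Read '1': q0 → q0
Read '1': q0 → q0
Read '1': q0 → q0
Read '0': q0 → q1
Read '1': q1 → q0
Final state q0 is not accepting, so the string is rejected.

Final answer: No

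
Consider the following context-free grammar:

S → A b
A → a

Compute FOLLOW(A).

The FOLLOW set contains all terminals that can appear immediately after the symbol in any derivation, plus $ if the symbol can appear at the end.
A occurs only in S → A b, where it is immediately followed by the terminal b. So FOLLOW(A) = {b}.

Final answer: {b}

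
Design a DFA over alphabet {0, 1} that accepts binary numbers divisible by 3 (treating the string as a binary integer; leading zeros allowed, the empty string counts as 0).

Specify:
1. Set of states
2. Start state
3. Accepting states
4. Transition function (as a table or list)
One valid DFA (any DFA recognizing the same language is acceptable):
States: {q0, q1, q2}
Start: q0
Accepting: {q0}
Transitions (accepting states marked with *):
State | 0 | 1 | Accepting
-------------------------
q0    | q0 | q1 | *
q1    | q2 | q0 |  
q2    | q1 | q2 |  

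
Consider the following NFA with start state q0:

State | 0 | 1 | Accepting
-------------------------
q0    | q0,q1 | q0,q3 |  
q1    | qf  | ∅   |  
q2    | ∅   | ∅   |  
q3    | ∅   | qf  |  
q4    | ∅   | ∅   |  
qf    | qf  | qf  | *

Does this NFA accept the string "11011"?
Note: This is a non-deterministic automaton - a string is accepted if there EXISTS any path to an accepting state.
Track the set of states the NFA could be in: start {q0}
Read '1': {q0} → {q0, q3}
Read '1': {q0, q3} → {q0, q3, qf}
Read '0': {q0, q3, qf} → {q0, q1, qf}
Read '1': {q0, q1, qf} → {q0, q3, qf}
Read '1': {q0, q3, qf} → {q0, q3, qf}
Final set {q0, q3, qf} contains accepting state(s) {qf} → accepted.

Final answer: Yes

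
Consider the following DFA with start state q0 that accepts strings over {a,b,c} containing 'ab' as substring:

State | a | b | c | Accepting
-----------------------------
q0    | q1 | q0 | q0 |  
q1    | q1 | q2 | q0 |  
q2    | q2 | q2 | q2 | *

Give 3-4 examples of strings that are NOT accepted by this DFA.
Any strings that end in a non-accepting state work; for example:
"ba": q0 → q0 → q1; q1 is not accepting → rejected
"bac": q0 → q0 → q1 → q0; q0 is not accepting → rejected
"caaa": q0 → q0 → q1 → q1 → q1; q1 is not accepting → rejected
"ccaa": q0 → q0 → q0 → q1 → q1; q1 is not accepting → rejected

Final answer: "ba", "bac", "caaa", "ccaa"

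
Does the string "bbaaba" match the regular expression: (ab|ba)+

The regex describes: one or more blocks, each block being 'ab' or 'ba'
No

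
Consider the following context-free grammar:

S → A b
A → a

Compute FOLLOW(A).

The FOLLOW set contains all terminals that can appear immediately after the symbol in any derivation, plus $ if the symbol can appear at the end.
A occurs only in S → A b, where it is immediately followed by the terminal b. So FOLLOW(A) = {b}.

Final answer: {b}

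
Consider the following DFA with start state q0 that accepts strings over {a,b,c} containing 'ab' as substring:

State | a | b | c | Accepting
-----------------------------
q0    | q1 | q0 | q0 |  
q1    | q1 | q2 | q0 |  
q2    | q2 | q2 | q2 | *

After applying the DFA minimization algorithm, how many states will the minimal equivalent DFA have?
All 3 states are reachable from q0, so none can be removed as unreachable.
Table-filling: first mark every (accepting, non-accepting) pair as distinguishable (accepting: {q2}; non-accepting: {q0, q1}).
Round 1: (q0, q1) on 'b' go to q0 and q2, already distinguishable → mark.
Every pair of states is distinguishable, so the DFA is already minimal.
Equivalence classes: {q0}, {q1}, {q2} → 3 states.

Final answer: 3 states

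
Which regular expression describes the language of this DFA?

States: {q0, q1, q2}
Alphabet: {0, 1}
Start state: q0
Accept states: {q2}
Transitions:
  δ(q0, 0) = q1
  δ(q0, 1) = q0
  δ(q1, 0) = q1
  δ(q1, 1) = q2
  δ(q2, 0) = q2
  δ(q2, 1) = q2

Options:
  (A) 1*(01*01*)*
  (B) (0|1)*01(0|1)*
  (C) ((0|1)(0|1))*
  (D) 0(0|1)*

Testing sample strings against the DFA:
  '11110' -> rejected
  '100' -> rejected
  '01000' -> accepted
  '0010' -> accepted
Checking each option for a counterexample:
  (A) 1*(01*01*)*: ε is rejected by the DFA but matches the regex → eliminated
  (B) (0|1)*01(0|1)*: agrees with the DFA on all strings of length ≤ 4
  (C) ((0|1)(0|1))*: ε is rejected by the DFA but matches the regex → eliminated
  (D) 0(0|1)*: '0' is rejected by the DFA but matches the regex → eliminated
Only (B) (0|1)*01(0|1)* is consistent with the DFA.

Final answer: (B) (0|1)*01(0|1)*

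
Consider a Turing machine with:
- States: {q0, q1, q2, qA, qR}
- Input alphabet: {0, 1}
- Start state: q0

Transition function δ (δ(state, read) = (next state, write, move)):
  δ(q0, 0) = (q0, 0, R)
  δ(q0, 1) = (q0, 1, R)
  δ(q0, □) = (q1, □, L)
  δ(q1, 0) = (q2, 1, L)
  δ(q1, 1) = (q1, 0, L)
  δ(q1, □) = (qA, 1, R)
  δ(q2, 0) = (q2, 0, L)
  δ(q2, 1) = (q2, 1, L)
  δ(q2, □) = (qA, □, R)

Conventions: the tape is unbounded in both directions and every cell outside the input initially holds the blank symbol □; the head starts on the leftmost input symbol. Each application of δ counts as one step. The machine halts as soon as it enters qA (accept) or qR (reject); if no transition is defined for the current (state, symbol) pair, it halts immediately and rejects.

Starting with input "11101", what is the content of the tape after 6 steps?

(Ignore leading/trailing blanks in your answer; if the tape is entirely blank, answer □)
Step 0: [q0]11101 (head at position 0)
Step 1: δ(q0, 1) = (q0, 1, R)  ⊢  1[q0]1101 (head at position 1)
Step 2: δ(q0, 1) = (q0, 1, R)  ⊢  11[q0]101 (head at position 2)
Step 3: δ(q0, 1) = (q0, 1, R)  ⊢  111[q0]01 (head at position 3)
Step 4: δ(q0, 0) = (q0, 0, R)  ⊢  1110[q0]1 (head at position 4)
Step 5: δ(q0, 1) = (q0, 1, R)  ⊢  11101[q0]□ (head at position 5)
Step 6: δ(q0, □) = (q1, □, L)  ⊢  1110[q1]1□ (head at position 4)
Tape after 6 steps (ignoring surrounding blanks): 11101

Final answer: Tape: 11101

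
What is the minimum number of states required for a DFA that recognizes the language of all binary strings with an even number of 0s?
Language: binary strings with an even number of 0s
Lower bound (Myhill–Nerode): the prefixes ε, 0 are pairwise distinguishable:
  ε vs 0: suffix ε distinguishes them (ε has zero 0s (accepted), 0 has one 0 (rejected))
So any DFA needs at least 2 states.
Upper bound: a DFA with 2 states exists (one state per class above).
Minimum states: 2

Final answer: 2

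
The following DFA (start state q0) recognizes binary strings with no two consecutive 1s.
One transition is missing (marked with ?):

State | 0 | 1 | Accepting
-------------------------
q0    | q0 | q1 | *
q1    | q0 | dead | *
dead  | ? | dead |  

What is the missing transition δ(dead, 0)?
dead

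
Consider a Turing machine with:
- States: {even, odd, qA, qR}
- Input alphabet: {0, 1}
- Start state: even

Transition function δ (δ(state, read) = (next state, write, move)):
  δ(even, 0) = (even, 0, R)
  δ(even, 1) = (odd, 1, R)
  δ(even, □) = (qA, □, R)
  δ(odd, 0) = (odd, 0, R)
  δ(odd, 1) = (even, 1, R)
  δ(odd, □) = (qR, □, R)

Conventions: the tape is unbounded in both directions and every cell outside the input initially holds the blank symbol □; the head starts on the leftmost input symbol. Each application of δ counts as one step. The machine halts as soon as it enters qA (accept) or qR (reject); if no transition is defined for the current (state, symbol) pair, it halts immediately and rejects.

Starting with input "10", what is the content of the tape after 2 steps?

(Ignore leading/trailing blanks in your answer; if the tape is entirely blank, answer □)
Step 0: [even]10 (head at position 0)
Step 1: δ(even, 1) = (odd, 1, R)  ⊢  1[odd]0 (head at position 1)
Step 2: δ(odd, 0) = (odd, 0, R)  ⊢  10[odd]□ (head at position 2)
Tape after 2 steps (ignoring surrounding blanks): 10

Final answer: Tape: 10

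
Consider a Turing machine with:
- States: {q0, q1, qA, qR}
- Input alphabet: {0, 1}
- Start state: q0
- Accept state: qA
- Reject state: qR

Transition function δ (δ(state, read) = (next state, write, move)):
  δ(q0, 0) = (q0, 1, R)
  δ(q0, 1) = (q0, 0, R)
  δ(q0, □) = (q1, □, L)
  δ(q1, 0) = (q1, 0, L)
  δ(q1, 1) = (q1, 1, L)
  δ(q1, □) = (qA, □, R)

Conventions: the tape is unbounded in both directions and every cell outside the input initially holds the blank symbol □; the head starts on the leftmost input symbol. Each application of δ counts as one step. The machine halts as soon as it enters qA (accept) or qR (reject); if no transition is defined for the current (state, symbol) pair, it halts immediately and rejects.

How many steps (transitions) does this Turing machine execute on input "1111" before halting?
Step 0: [q0]1111 (head at position 0)
Step 1: δ(q0, 1) = (q0, 0, R)  ⊢  0[q0]111 (head at position 1)
Step 2: δ(q0, 1) = (q0, 0, R)  ⊢  00[q0]11 (head at position 2)
Step 3: δ(q0, 1) = (q0, 0, R)  ⊢  000[q0]1 (head at position 3)
Step 4: δ(q0, 1) = (q0, 0, R)  ⊢  0000[q0]□ (head at position 4)
Step 5: δ(q0, □) = (q1, □, L)  ⊢  000[q1]0□ (head at position 3)
Step 6: δ(q1, 0) = (q1, 0, L)  ⊢  00[q1]00□ (head at position 2)
Step 7: δ(q1, 0) = (q1, 0, L)  ⊢  0[q1]000□ (head at position 1)
Step 8: δ(q1, 0) = (q1, 0, L)  ⊢  [q1]0000□ (head at position 0)
Step 9: δ(q1, 0) = (q1, 0, L)  ⊢  [q1]□0000□ (head at position -1)
Step 10: δ(q1, □) = (qA, □, R)  ⊢  □[qA]0000□ (head at position 0)
The machine is in qA, so it halts and accepts.
Number of transitions executed: 10.

Final answer: 10 steps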